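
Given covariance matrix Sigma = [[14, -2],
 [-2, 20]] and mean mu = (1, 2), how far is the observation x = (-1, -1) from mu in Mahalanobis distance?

Step 1 — centre the observation: (x - mu) = (-2, -3).

Step 2 — invert Sigma. det(Sigma) = 14·20 - (-2)² = 276.
  Sigma^{-1} = (1/det) · [[d, -b], [-b, a]] = [[0.0725, 0.0072],
 [0.0072, 0.0507]].

Step 3 — form the quadratic (x - mu)^T · Sigma^{-1} · (x - mu):
  Sigma^{-1} · (x - mu) = (-0.1667, -0.1667).
  (x - mu)^T · [Sigma^{-1} · (x - mu)] = (-2)·(-0.1667) + (-3)·(-0.1667) = 0.8333.

Step 4 — take square root: d = √(0.8333) ≈ 0.9129.

d(x, mu) = √(0.8333) ≈ 0.9129


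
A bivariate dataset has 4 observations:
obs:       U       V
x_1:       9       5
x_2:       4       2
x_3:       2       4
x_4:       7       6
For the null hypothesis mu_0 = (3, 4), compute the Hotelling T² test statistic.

Step 1 — sample mean vector:
  mean(U) = (9 + 4 + 2 + 7) / 4 = 22/4 = 5.5
  mean(V) = (5 + 2 + 4 + 6) / 4 = 17/4 = 4.25
  x̄ = (5.5, 4.25),  deviation x̄ - mu_0 = (5.5, 4.25) - (3, 4) = (2.5, 0.25).

Step 2 — sample covariance matrix, S[i,j] = (1/(n-1)) · Σ_k (x_{k,i} - mean_i) · (x_{k,j} - mean_j), divisor n-1 = 3:
  S[U,U] = ((3.5)·(3.5) + (-1.5)·(-1.5) + (-3.5)·(-3.5) + (1.5)·(1.5)) / 3 = 29/3 = 9.6667
  S[U,V] = ((3.5)·(0.75) + (-1.5)·(-2.25) + (-3.5)·(-0.25) + (1.5)·(1.75)) / 3 = 9.5/3 = 3.1667
  S[V,V] = ((0.75)·(0.75) + (-2.25)·(-2.25) + (-0.25)·(-0.25) + (1.75)·(1.75)) / 3 = 8.75/3 = 2.9167
  S = [[9.6667, 3.1667],
 [3.1667, 2.9167]].

Step 3 — invert S. det(S) = 9.6667·2.9167 - (3.1667)² = 18.1667.
  S^{-1} = (1/det) · [[d, -b], [-b, a]] = [[0.1606, -0.1743],
 [-0.1743, 0.5321]].

Step 4 — quadratic form (x̄ - mu_0)^T · S^{-1} · (x̄ - mu_0):
  S^{-1} · (x̄ - mu_0) = (0.3578, -0.3028),
  (x̄ - mu_0)^T · [...] = (2.5)·(0.3578) + (0.25)·(-0.3028) = 0.8188.

Step 5 — scale by n: T² = 4 · 0.8188 = 3.2752.

T² ≈ 3.2752


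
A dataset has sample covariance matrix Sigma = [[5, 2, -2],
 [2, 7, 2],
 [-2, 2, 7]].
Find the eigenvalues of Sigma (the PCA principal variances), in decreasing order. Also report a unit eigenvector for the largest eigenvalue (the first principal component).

Step 1 — characteristic polynomial p(λ) = det(λI - Sigma) = λ³ - tr·λ² + c_1·λ - det, where tr = trace, c_1 = sum of the principal 2×2 minors, det = det(Sigma):
  tr = 5 + 7 + 7 = 19,
  c_1 = (5·7 - (2)²) + (5·7 - (-2)²) + (7·7 - (2)²) = 31 + 31 + 45 = 107,
  det = 5·(7·7 - (2)²) - (2)·((2)·7 - (2)·(-2)) + (-2)·((2)·(2) - 7·(-2)) = 5·(45) - (2)·(18) + (-2)·(18) = 153.
  So p(λ) = λ³ - 19λ² + 107λ - 153.
Step 2 — look for an integer root (rational root theorem: any rational root is an integer divisor of 153). Testing λ = 9:
  p(9) = 729 - 1539 + 963 - 153 = 0  ✓
  Dividing out (λ - 9): p(λ) = (λ - 9)(λ² - 10λ + 17).
Step 3 — remaining eigenvalues from the quadratic λ² - 10λ + 17 = 0:
  Δ = 10² - 4·17 = 100 - 68 = 32,  λ = (10 ± √32)/2 = (10 ± 5.6569)/2 ≈ 7.8284 or 2.1716.
  Sorted: λ_1 = 9,  λ_2 = 7.8284,  λ_3 = 2.1716  (check: sum = 19 = tr ✓).

Step 4 — unit eigenvector for λ_1 = 9: v spans the null space of (Sigma - λ_1 I), whose rows are
  r_1 = (-4, 2, -2),  r_2 = (2, -2, 2),  r_3 = (-2, 2, -2).
  v is orthogonal to every row, so take v ∝ r_1 × r_2 = ((2)·(2) - (-2)·(-2), (-2)·(2) - (-4)·(2), (-4)·(-2) - (2)·(2)) = (0, 4, 4).
  Rescale (divide by 4): u = (0, 1, 1).
  ||u|| = √((0)² + (1)² + (1)²) = √(2) ≈ 1.4142,  v_1 = u/||u|| ≈ (0, 0.7071, 0.7071) (||v_1|| = 1).

λ_1 = 9,  λ_2 = 7.8284,  λ_3 = 2.1716;  v_1 ≈ (0, 0.7071, 0.7071)


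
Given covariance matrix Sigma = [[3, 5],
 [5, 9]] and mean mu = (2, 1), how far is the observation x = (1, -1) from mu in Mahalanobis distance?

Step 1 — centre the observation: (x - mu) = (-1, -2).

Step 2 — invert Sigma. det(Sigma) = 3·9 - (5)² = 2.
  Sigma^{-1} = (1/det) · [[d, -b], [-b, a]] = [[4.5, -2.5],
 [-2.5, 1.5]].

Step 3 — form the quadratic (x - mu)^T · Sigma^{-1} · (x - mu):
  Sigma^{-1} · (x - mu) = (0.5, -0.5).
  (x - mu)^T · [Sigma^{-1} · (x - mu)] = (-1)·(0.5) + (-2)·(-0.5) = 0.5.

Step 4 — take square root: d = √(0.5) ≈ 0.7071.

d(x, mu) = √(0.5) ≈ 0.7071


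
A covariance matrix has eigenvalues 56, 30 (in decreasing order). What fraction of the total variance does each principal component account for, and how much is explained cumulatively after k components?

Step 1 — total variance = trace(Sigma) = Σ λ_i = 56 + 30 = 86.

Step 2 — fraction explained by component i = λ_i / Σ λ:
  PC1: 56/86 = 0.6512
  PC2: 30/86 = 0.3488

Step 3 — cumulative fraction after k components = (λ_1 + ... + λ_k) / Σ λ:
  k = 1: 56/86 = 0.6512
  k = 2: (56 + 30)/86 = 86/86 = 1

Summary (fraction, with percent):

explained: PC1 0.6512 (65.12%), PC2 0.3488 (34.88%);  cumulative: 0.6512, 1


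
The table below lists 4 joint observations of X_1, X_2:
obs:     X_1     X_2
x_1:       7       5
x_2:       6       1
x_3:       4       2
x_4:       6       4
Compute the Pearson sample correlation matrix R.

Step 1 — column means:
  mean(X_1) = (7 + 6 + 4 + 6) / 4 = 23/4 = 5.75
  mean(X_2) = (5 + 1 + 2 + 4) / 4 = 12/4 = 3

Step 2 — sample variances and covariances s[i,j] = (1/(n-1)) · Σ_k (x_{k,i} - mean_i) · (x_{k,j} - mean_j), with n-1 = 3:
  s[X_1,X_1] = ((1.25)·(1.25) + (0.25)·(0.25) + (-1.75)·(-1.75) + (0.25)·(0.25)) / 3 = 4.75/3 = 1.5833
  s[X_1,X_2] = ((1.25)·(2) + (0.25)·(-2) + (-1.75)·(-1) + (0.25)·(1)) / 3 = 4/3 = 1.3333
  s[X_2,X_2] = ((2)·(2) + (-2)·(-2) + (-1)·(-1) + (1)·(1)) / 3 = 10/3 = 3.3333
  Sample standard deviations s_i = √(s[i,i]):
  s(X_1) = √(1.5833) = 1.2583
  s(X_2) = √(3.3333) = 1.8257

Step 3 — r_{ij} = s_{ij} / (s_i · s_j):
  r[X_1,X_1] = 1 (diagonal).
  r[X_1,X_2] = 1.3333 / (1.2583 · 1.8257) = 1.3333 / 2.2973 = 0.5804
  r[X_2,X_2] = 1 (diagonal).

R is symmetric with unit diagonal. Assembling:

R = [[1, 0.5804],
 [0.5804, 1]]


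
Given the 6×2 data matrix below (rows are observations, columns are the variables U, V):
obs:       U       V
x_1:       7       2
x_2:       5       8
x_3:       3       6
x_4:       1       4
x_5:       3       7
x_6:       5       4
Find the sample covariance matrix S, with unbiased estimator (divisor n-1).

Step 1 — column means:
  mean(U) = (7 + 5 + 3 + 1 + 3 + 5) / 6 = 24/6 = 4
  mean(V) = (2 + 8 + 6 + 4 + 7 + 4) / 6 = 31/6 = 5.1667

Step 2 — sample covariance S[i,j] = (1/(n-1)) · Σ_k (x_{k,i} - mean_i) · (x_{k,j} - mean_j), with n-1 = 5.
  S[U,U] = ((3)·(3) + (1)·(1) + (-1)·(-1) + (-3)·(-3) + (-1)·(-1) + (1)·(1)) / 5 = 22/5 = 4.4
  S[U,V] = ((3)·(-3.1667) + (1)·(2.8333) + (-1)·(0.8333) + (-3)·(-1.1667) + (-1)·(1.8333) + (1)·(-1.1667)) / 5 = -7/5 = -1.4
  S[V,V] = ((-3.1667)·(-3.1667) + (2.8333)·(2.8333) + (0.8333)·(0.8333) + (-1.1667)·(-1.1667) + (1.8333)·(1.8333) + (-1.1667)·(-1.1667)) / 5 = 24.8333/5 = 4.9667

S is symmetric (S[j,i] = S[i,j]). Assembling:

S = [[4.4, -1.4],
 [-1.4, 4.9667]]


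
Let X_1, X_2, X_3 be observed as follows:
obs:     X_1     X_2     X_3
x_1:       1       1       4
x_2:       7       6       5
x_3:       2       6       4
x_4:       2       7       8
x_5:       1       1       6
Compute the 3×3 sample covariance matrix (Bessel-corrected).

Step 1 — column means:
  mean(X_1) = (1 + 7 + 2 + 2 + 1) / 5 = 13/5 = 2.6
  mean(X_2) = (1 + 6 + 6 + 7 + 1) / 5 = 21/5 = 4.2
  mean(X_3) = (4 + 5 + 4 + 8 + 6) / 5 = 27/5 = 5.4

Step 2 — sample covariance S[i,j] = (1/(n-1)) · Σ_k (x_{k,i} - mean_i) · (x_{k,j} - mean_j), with n-1 = 4.
  S[X_1,X_1] = ((-1.6)·(-1.6) + (4.4)·(4.4) + (-0.6)·(-0.6) + (-0.6)·(-0.6) + (-1.6)·(-1.6)) / 4 = 25.2/4 = 6.3
  S[X_1,X_2] = ((-1.6)·(-3.2) + (4.4)·(1.8) + (-0.6)·(1.8) + (-0.6)·(2.8) + (-1.6)·(-3.2)) / 4 = 15.4/4 = 3.85
  S[X_1,X_3] = ((-1.6)·(-1.4) + (4.4)·(-0.4) + (-0.6)·(-1.4) + (-0.6)·(2.6) + (-1.6)·(0.6)) / 4 = -1.2/4 = -0.3
  S[X_2,X_2] = ((-3.2)·(-3.2) + (1.8)·(1.8) + (1.8)·(1.8) + (2.8)·(2.8) + (-3.2)·(-3.2)) / 4 = 34.8/4 = 8.7
  S[X_2,X_3] = ((-3.2)·(-1.4) + (1.8)·(-0.4) + (1.8)·(-1.4) + (2.8)·(2.6) + (-3.2)·(0.6)) / 4 = 6.6/4 = 1.65
  S[X_3,X_3] = ((-1.4)·(-1.4) + (-0.4)·(-0.4) + (-1.4)·(-1.4) + (2.6)·(2.6) + (0.6)·(0.6)) / 4 = 11.2/4 = 2.8

S is symmetric (S[j,i] = S[i,j]). Assembling:

S = [[6.3, 3.85, -0.3],
 [3.85, 8.7, 1.65],
 [-0.3, 1.65, 2.8]]


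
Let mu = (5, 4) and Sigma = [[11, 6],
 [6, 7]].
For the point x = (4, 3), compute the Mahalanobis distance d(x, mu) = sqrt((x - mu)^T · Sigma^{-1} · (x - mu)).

Step 1 — centre the observation: (x - mu) = (-1, -1).

Step 2 — invert Sigma. det(Sigma) = 11·7 - (6)² = 41.
  Sigma^{-1} = (1/det) · [[d, -b], [-b, a]] = [[0.1707, -0.1463],
 [-0.1463, 0.2683]].

Step 3 — form the quadratic (x - mu)^T · Sigma^{-1} · (x - mu):
  Sigma^{-1} · (x - mu) = (-0.0244, -0.122).
  (x - mu)^T · [Sigma^{-1} · (x - mu)] = (-1)·(-0.0244) + (-1)·(-0.122) = 0.1463.

Step 4 — take square root: d = √(0.1463) ≈ 0.3825.

d(x, mu) = √(0.1463) ≈ 0.3825


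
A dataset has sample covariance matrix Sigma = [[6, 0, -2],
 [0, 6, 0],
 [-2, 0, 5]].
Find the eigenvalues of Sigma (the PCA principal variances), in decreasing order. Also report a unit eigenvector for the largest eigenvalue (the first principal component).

Step 1 — characteristic polynomial p(λ) = det(λI - Sigma) = λ³ - tr·λ² + c_1·λ - det, where tr = trace, c_1 = sum of the principal 2×2 minors, det = det(Sigma):
  tr = 6 + 6 + 5 = 17,
  c_1 = (6·6 - (0)²) + (6·5 - (-2)²) + (6·5 - (0)²) = 36 + 26 + 30 = 92,
  det = 6·(6·5 - (0)²) - (0)·((0)·5 - (0)·(-2)) + (-2)·((0)·(0) - 6·(-2)) = 6·(30) - (0)·(0) + (-2)·(12) = 156.
  So p(λ) = λ³ - 17λ² + 92λ - 156.
Step 2 — look for an integer root (rational root theorem: any rational root is an integer divisor of 156). Testing λ = 6:
  p(6) = 216 - 612 + 552 - 156 = 0  ✓
  Dividing out (λ - 6): p(λ) = (λ - 6)(λ² - 11λ + 26).
Step 3 — remaining eigenvalues from the quadratic λ² - 11λ + 26 = 0:
  Δ = 11² - 4·26 = 121 - 104 = 17,  λ = (11 ± √17)/2 = (11 ± 4.1231)/2 ≈ 7.5616 or 3.4384.
  Sorted: λ_1 = 7.5616,  λ_2 = 6,  λ_3 = 3.4384  (check: sum = 17 = tr ✓).

Step 4 — unit eigenvector for λ_1 ≈ 7.5616: v spans the null space of (Sigma - λ_1 I), whose rows are
  r_1 = (-1.5616, 0, -2),  r_2 = (0, -1.5616, 0),  r_3 = (-2, 0, -2.5616).
  v is orthogonal to every row, so take v ∝ r_1 × r_2 = ((0)·(0) - (-2)·(-1.5616), (-2)·(0) - (-1.5616)·(0), (-1.5616)·(-1.5616) - (0)·(0)) ≈ (-3.1231, 0, 2.4384).
  Rescale (multiply by -1 so the first nonzero entry is positive): u = (3.1231, 0, -2.4384).
  ||u|| = √((3.1231)² + (0)² + (-2.4384)²) = √(15.6998) ≈ 3.9623,  v_1 = u/||u|| ≈ (0.7882, 0, -0.6154) (||v_1|| = 1).

λ_1 = 7.5616,  λ_2 = 6,  λ_3 = 3.4384;  v_1 ≈ (0.7882, 0, -0.6154)


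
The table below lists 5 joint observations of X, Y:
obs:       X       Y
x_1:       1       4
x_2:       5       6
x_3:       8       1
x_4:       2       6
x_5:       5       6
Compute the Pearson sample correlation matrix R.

Step 1 — column means:
  mean(X) = (1 + 5 + 8 + 2 + 5) / 5 = 21/5 = 4.2
  mean(Y) = (4 + 6 + 1 + 6 + 6) / 5 = 23/5 = 4.6

Step 2 — sample variances and covariances s[i,j] = (1/(n-1)) · Σ_k (x_{k,i} - mean_i) · (x_{k,j} - mean_j), with n-1 = 4:
  s[X,X] = ((-3.2)·(-3.2) + (0.8)·(0.8) + (3.8)·(3.8) + (-2.2)·(-2.2) + (0.8)·(0.8)) / 4 = 30.8/4 = 7.7
  s[X,Y] = ((-3.2)·(-0.6) + (0.8)·(1.4) + (3.8)·(-3.6) + (-2.2)·(1.4) + (0.8)·(1.4)) / 4 = -12.6/4 = -3.15
  s[Y,Y] = ((-0.6)·(-0.6) + (1.4)·(1.4) + (-3.6)·(-3.6) + (1.4)·(1.4) + (1.4)·(1.4)) / 4 = 19.2/4 = 4.8
  Sample standard deviations s_i = √(s[i,i]):
  s(X) = √(7.7) = 2.7749
  s(Y) = √(4.8) = 2.1909

Step 3 — r_{ij} = s_{ij} / (s_i · s_j):
  r[X,X] = 1 (diagonal).
  r[X,Y] = -3.15 / (2.7749 · 2.1909) = -3.15 / 6.0795 = -0.5181
  r[Y,Y] = 1 (diagonal).

R is symmetric with unit diagonal. Assembling:

R = [[1, -0.5181],
 [-0.5181, 1]]


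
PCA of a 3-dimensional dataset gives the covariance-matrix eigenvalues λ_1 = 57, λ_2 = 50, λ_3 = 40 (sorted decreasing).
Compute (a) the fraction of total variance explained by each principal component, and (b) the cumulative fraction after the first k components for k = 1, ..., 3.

Step 1 — total variance = trace(Sigma) = Σ λ_i = 57 + 50 + 40 = 147.

Step 2 — fraction explained by component i = λ_i / Σ λ:
  PC1: 57/147 = 0.3878
  PC2: 50/147 = 0.3401
  PC3: 40/147 = 0.2721

Step 3 — cumulative fraction after k components = (λ_1 + ... + λ_k) / Σ λ:
  k = 1: 57/147 = 0.3878
  k = 2: (57 + 50)/147 = 107/147 = 0.7279
  k = 3: (57 + 50 + 40)/147 = 147/147 = 1

Summary (fraction, with percent):

explained: PC1 0.3878 (38.78%), PC2 0.3401 (34.01%), PC3 0.2721 (27.21%);  cumulative: 0.3878, 0.7279, 1


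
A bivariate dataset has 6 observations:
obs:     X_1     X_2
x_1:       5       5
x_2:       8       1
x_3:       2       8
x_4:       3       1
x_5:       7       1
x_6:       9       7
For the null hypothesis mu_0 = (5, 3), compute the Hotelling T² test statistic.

Step 1 — sample mean vector:
  mean(X_1) = (5 + 8 + 2 + 3 + 7 + 9) / 6 = 34/6 = 5.6667
  mean(X_2) = (5 + 1 + 8 + 1 + 1 + 7) / 6 = 23/6 = 3.8333
  x̄ = (5.6667, 3.8333),  deviation x̄ - mu_0 = (5.6667, 3.8333) - (5, 3) = (0.6667, 0.8333).

Step 2 — sample covariance matrix, S[i,j] = (1/(n-1)) · Σ_k (x_{k,i} - mean_i) · (x_{k,j} - mean_j), divisor n-1 = 5:
  S[X_1,X_1] = ((-0.6667)·(-0.6667) + (2.3333)·(2.3333) + (-3.6667)·(-3.6667) + (-2.6667)·(-2.6667) + (1.3333)·(1.3333) + (3.3333)·(3.3333)) / 5 = 39.3333/5 = 7.8667
  S[X_1,X_2] = ((-0.6667)·(1.1667) + (2.3333)·(-2.8333) + (-3.6667)·(4.1667) + (-2.6667)·(-2.8333) + (1.3333)·(-2.8333) + (3.3333)·(3.1667)) / 5 = -8.3333/5 = -1.6667
  S[X_2,X_2] = ((1.1667)·(1.1667) + (-2.8333)·(-2.8333) + (4.1667)·(4.1667) + (-2.8333)·(-2.8333) + (-2.8333)·(-2.8333) + (3.1667)·(3.1667)) / 5 = 52.8333/5 = 10.5667
  S = [[7.8667, -1.6667],
 [-1.6667, 10.5667]].

Step 3 — invert S. det(S) = 7.8667·10.5667 - (-1.6667)² = 80.3467.
  S^{-1} = (1/det) · [[d, -b], [-b, a]] = [[0.1315, 0.0207],
 [0.0207, 0.0979]].

Step 4 — quadratic form (x̄ - mu_0)^T · S^{-1} · (x̄ - mu_0):
  S^{-1} · (x̄ - mu_0) = (0.105, 0.0954),
  (x̄ - mu_0)^T · [...] = (0.6667)·(0.105) + (0.8333)·(0.0954) = 0.1495.

Step 5 — scale by n: T² = 6 · 0.1495 = 0.8969.

T² ≈ 0.8969


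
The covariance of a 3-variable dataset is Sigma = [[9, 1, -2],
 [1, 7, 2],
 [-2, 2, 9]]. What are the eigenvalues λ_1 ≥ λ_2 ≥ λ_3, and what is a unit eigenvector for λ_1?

Step 1 — characteristic polynomial p(λ) = det(λI - Sigma) = λ³ - tr·λ² + c_1·λ - det, where tr = trace, c_1 = sum of the principal 2×2 minors, det = det(Sigma):
  tr = 9 + 7 + 9 = 25,
  c_1 = (9·7 - (1)²) + (9·9 - (-2)²) + (7·9 - (2)²) = 62 + 77 + 59 = 198,
  det = 9·(7·9 - (2)²) - (1)·((1)·9 - (2)·(-2)) + (-2)·((1)·(2) - 7·(-2)) = 9·(59) - (1)·(13) + (-2)·(16) = 486.
  So p(λ) = λ³ - 25λ² + 198λ - 486.
Step 2 — look for an integer root (rational root theorem: any rational root is an integer divisor of 486). Testing λ = 9:
  p(9) = 729 - 2025 + 1782 - 486 = 0  ✓
  Dividing out (λ - 9): p(λ) = (λ - 9)(λ² - 16λ + 54).
Step 3 — remaining eigenvalues from the quadratic λ² - 16λ + 54 = 0:
  Δ = 16² - 4·54 = 256 - 216 = 40,  λ = (16 ± √40)/2 = (16 ± 6.3246)/2 ≈ 11.1623 or 4.8377.
  Sorted: λ_1 = 11.1623,  λ_2 = 9,  λ_3 = 4.8377  (check: sum = 25 = tr ✓).

Step 4 — unit eigenvector for λ_1 ≈ 11.1623: v spans the null space of (Sigma - λ_1 I), whose rows are
  r_1 = (-2.1623, 1, -2),  r_2 = (1, -4.1623, 2),  r_3 = (-2, 2, -2.1623).
  v is orthogonal to every row, so take v ∝ r_1 × r_2 = ((1)·(2) - (-2)·(-4.1623), (-2)·(1) - (-2.1623)·(2), (-2.1623)·(-4.1623) - (1)·(1)) ≈ (-6.3246, 2.3246, 8).
  Rescale (multiply by -1 so the first nonzero entry is positive): u = (6.3246, -2.3246, -8).
  ||u|| = √((6.3246)² + (-2.3246)² + (-8)²) = √(109.4036) ≈ 10.4596,  v_1 = u/||u|| ≈ (0.6047, -0.2222, -0.7648) (||v_1|| = 1).

λ_1 = 11.1623,  λ_2 = 9,  λ_3 = 4.8377;  v_1 ≈ (0.6047, -0.2222, -0.7648)


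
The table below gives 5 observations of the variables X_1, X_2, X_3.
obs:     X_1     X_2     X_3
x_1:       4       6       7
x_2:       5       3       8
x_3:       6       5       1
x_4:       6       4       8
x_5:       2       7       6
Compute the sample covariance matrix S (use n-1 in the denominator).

Step 1 — column means:
  mean(X_1) = (4 + 5 + 6 + 6 + 2) / 5 = 23/5 = 4.6
  mean(X_2) = (6 + 3 + 5 + 4 + 7) / 5 = 25/5 = 5
  mean(X_3) = (7 + 8 + 1 + 8 + 6) / 5 = 30/5 = 6

Step 2 — sample covariance S[i,j] = (1/(n-1)) · Σ_k (x_{k,i} - mean_i) · (x_{k,j} - mean_j), with n-1 = 4.
  S[X_1,X_1] = ((-0.6)·(-0.6) + (0.4)·(0.4) + (1.4)·(1.4) + (1.4)·(1.4) + (-2.6)·(-2.6)) / 4 = 11.2/4 = 2.8
  S[X_1,X_2] = ((-0.6)·(1) + (0.4)·(-2) + (1.4)·(0) + (1.4)·(-1) + (-2.6)·(2)) / 4 = -8/4 = -2
  S[X_1,X_3] = ((-0.6)·(1) + (0.4)·(2) + (1.4)·(-5) + (1.4)·(2) + (-2.6)·(0)) / 4 = -4/4 = -1
  S[X_2,X_2] = ((1)·(1) + (-2)·(-2) + (0)·(0) + (-1)·(-1) + (2)·(2)) / 4 = 10/4 = 2.5
  S[X_2,X_3] = ((1)·(1) + (-2)·(2) + (0)·(-5) + (-1)·(2) + (2)·(0)) / 4 = -5/4 = -1.25
  S[X_3,X_3] = ((1)·(1) + (2)·(2) + (-5)·(-5) + (2)·(2) + (0)·(0)) / 4 = 34/4 = 8.5

S is symmetric (S[j,i] = S[i,j]). Assembling:

S = [[2.8, -2, -1],
 [-2, 2.5, -1.25],
 [-1, -1.25, 8.5]]


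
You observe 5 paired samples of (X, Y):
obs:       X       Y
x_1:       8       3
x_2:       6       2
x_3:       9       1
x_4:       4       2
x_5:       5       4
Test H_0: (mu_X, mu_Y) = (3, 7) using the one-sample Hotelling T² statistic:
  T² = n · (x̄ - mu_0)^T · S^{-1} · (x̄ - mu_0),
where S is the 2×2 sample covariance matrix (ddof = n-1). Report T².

Step 1 — sample mean vector:
  mean(X) = (8 + 6 + 9 + 4 + 5) / 5 = 32/5 = 6.4
  mean(Y) = (3 + 2 + 1 + 2 + 4) / 5 = 12/5 = 2.4
  x̄ = (6.4, 2.4),  deviation x̄ - mu_0 = (6.4, 2.4) - (3, 7) = (3.4, -4.6).

Step 2 — sample covariance matrix, S[i,j] = (1/(n-1)) · Σ_k (x_{k,i} - mean_i) · (x_{k,j} - mean_j), divisor n-1 = 4:
  S[X,X] = ((1.6)·(1.6) + (-0.4)·(-0.4) + (2.6)·(2.6) + (-2.4)·(-2.4) + (-1.4)·(-1.4)) / 4 = 17.2/4 = 4.3
  S[X,Y] = ((1.6)·(0.6) + (-0.4)·(-0.4) + (2.6)·(-1.4) + (-2.4)·(-0.4) + (-1.4)·(1.6)) / 4 = -3.8/4 = -0.95
  S[Y,Y] = ((0.6)·(0.6) + (-0.4)·(-0.4) + (-1.4)·(-1.4) + (-0.4)·(-0.4) + (1.6)·(1.6)) / 4 = 5.2/4 = 1.3
  S = [[4.3, -0.95],
 [-0.95, 1.3]].

Step 3 — invert S. det(S) = 4.3·1.3 - (-0.95)² = 4.6875.
  S^{-1} = (1/det) · [[d, -b], [-b, a]] = [[0.2773, 0.2027],
 [0.2027, 0.9173]].

Step 4 — quadratic form (x̄ - mu_0)^T · S^{-1} · (x̄ - mu_0):
  S^{-1} · (x̄ - mu_0) = (0.0107, -3.5307),
  (x̄ - mu_0)^T · [...] = (3.4)·(0.0107) + (-4.6)·(-3.5307) = 16.2773.

Step 5 — scale by n: T² = 5 · 16.2773 = 81.3867.

T² ≈ 81.3867


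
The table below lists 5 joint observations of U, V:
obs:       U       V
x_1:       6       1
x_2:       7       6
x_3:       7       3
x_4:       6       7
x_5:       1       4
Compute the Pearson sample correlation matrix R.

Step 1 — column means:
  mean(U) = (6 + 7 + 7 + 6 + 1) / 5 = 27/5 = 5.4
  mean(V) = (1 + 6 + 3 + 7 + 4) / 5 = 21/5 = 4.2

Step 2 — sample variances and covariances s[i,j] = (1/(n-1)) · Σ_k (x_{k,i} - mean_i) · (x_{k,j} - mean_j), with n-1 = 4:
  s[U,U] = ((0.6)·(0.6) + (1.6)·(1.6) + (1.6)·(1.6) + (0.6)·(0.6) + (-4.4)·(-4.4)) / 4 = 25.2/4 = 6.3
  s[U,V] = ((0.6)·(-3.2) + (1.6)·(1.8) + (1.6)·(-1.2) + (0.6)·(2.8) + (-4.4)·(-0.2)) / 4 = 1.6/4 = 0.4
  s[V,V] = ((-3.2)·(-3.2) + (1.8)·(1.8) + (-1.2)·(-1.2) + (2.8)·(2.8) + (-0.2)·(-0.2)) / 4 = 22.8/4 = 5.7
  Sample standard deviations s_i = √(s[i,i]):
  s(U) = √(6.3) = 2.51
  s(V) = √(5.7) = 2.3875

Step 3 — r_{ij} = s_{ij} / (s_i · s_j):
  r[U,U] = 1 (diagonal).
  r[U,V] = 0.4 / (2.51 · 2.3875) = 0.4 / 5.9925 = 0.0668
  r[V,V] = 1 (diagonal).

R is symmetric with unit diagonal. Assembling:

R = [[1, 0.0668],
 [0.0668, 1]]


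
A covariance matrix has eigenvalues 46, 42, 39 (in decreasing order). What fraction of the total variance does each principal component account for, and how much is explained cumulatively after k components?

Step 1 — total variance = trace(Sigma) = Σ λ_i = 46 + 42 + 39 = 127.

Step 2 — fraction explained by component i = λ_i / Σ λ:
  PC1: 46/127 = 0.3622
  PC2: 42/127 = 0.3307
  PC3: 39/127 = 0.3071

Step 3 — cumulative fraction after k components = (λ_1 + ... + λ_k) / Σ λ:
  k = 1: 46/127 = 0.3622
  k = 2: (46 + 42)/127 = 88/127 = 0.6929
  k = 3: (46 + 42 + 39)/127 = 127/127 = 1

Summary (fraction, with percent):

explained: PC1 0.3622 (36.22%), PC2 0.3307 (33.07%), PC3 0.3071 (30.71%);  cumulative: 0.3622, 0.6929, 1


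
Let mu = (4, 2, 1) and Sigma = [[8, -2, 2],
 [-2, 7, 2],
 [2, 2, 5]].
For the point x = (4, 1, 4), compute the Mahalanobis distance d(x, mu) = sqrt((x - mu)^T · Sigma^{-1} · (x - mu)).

Step 1 — centre the observation: (x - mu) = (0, -1, 3).

Step 2 — invert Sigma (cofactor / det for 3×3, or solve directly):
  Sigma^{-1} = [[0.1685, 0.0761, -0.0978],
 [0.0761, 0.1957, -0.1087],
 [-0.0978, -0.1087, 0.2826]].

Step 3 — form the quadratic (x - mu)^T · Sigma^{-1} · (x - mu):
  Sigma^{-1} · (x - mu) = (-0.3696, -0.5217, 0.9565).
  (x - mu)^T · [Sigma^{-1} · (x - mu)] = (0)·(-0.3696) + (-1)·(-0.5217) + (3)·(0.9565) = 3.3913.

Step 4 — take square root: d = √(3.3913) ≈ 1.8415.

d(x, mu) = √(3.3913) ≈ 1.8415


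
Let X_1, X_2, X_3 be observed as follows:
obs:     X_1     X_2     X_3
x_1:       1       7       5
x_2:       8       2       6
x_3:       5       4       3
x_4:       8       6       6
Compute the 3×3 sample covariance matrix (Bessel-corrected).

Step 1 — column means:
  mean(X_1) = (1 + 8 + 5 + 8) / 4 = 22/4 = 5.5
  mean(X_2) = (7 + 2 + 4 + 6) / 4 = 19/4 = 4.75
  mean(X_3) = (5 + 6 + 3 + 6) / 4 = 20/4 = 5

Step 2 — sample covariance S[i,j] = (1/(n-1)) · Σ_k (x_{k,i} - mean_i) · (x_{k,j} - mean_j), with n-1 = 3.
  S[X_1,X_1] = ((-4.5)·(-4.5) + (2.5)·(2.5) + (-0.5)·(-0.5) + (2.5)·(2.5)) / 3 = 33/3 = 11
  S[X_1,X_2] = ((-4.5)·(2.25) + (2.5)·(-2.75) + (-0.5)·(-0.75) + (2.5)·(1.25)) / 3 = -13.5/3 = -4.5
  S[X_1,X_3] = ((-4.5)·(0) + (2.5)·(1) + (-0.5)·(-2) + (2.5)·(1)) / 3 = 6/3 = 2
  S[X_2,X_2] = ((2.25)·(2.25) + (-2.75)·(-2.75) + (-0.75)·(-0.75) + (1.25)·(1.25)) / 3 = 14.75/3 = 4.9167
  S[X_2,X_3] = ((2.25)·(0) + (-2.75)·(1) + (-0.75)·(-2) + (1.25)·(1)) / 3 = 0/3 = 0
  S[X_3,X_3] = ((0)·(0) + (1)·(1) + (-2)·(-2) + (1)·(1)) / 3 = 6/3 = 2

S is symmetric (S[j,i] = S[i,j]). Assembling:

S = [[11, -4.5, 2],
 [-4.5, 4.9167, 0],
 [2, 0, 2]]


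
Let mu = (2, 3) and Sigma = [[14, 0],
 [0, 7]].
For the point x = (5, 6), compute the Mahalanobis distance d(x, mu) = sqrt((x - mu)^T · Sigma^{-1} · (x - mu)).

Step 1 — centre the observation: (x - mu) = (3, 3).

Step 2 — invert Sigma. det(Sigma) = 14·7 - (0)² = 98.
  Sigma^{-1} = (1/det) · [[d, -b], [-b, a]] = [[0.0714, 0],
 [0, 0.1429]].

Step 3 — form the quadratic (x - mu)^T · Sigma^{-1} · (x - mu):
  Sigma^{-1} · (x - mu) = (0.2143, 0.4286).
  (x - mu)^T · [Sigma^{-1} · (x - mu)] = (3)·(0.2143) + (3)·(0.4286) = 1.9286.

Step 4 — take square root: d = √(1.9286) ≈ 1.3887.

d(x, mu) = √(1.9286) ≈ 1.3887


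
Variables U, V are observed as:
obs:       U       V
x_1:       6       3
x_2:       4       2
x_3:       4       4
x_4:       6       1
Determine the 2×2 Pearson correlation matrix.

Step 1 — column means:
  mean(U) = (6 + 4 + 4 + 6) / 4 = 20/4 = 5
  mean(V) = (3 + 2 + 4 + 1) / 4 = 10/4 = 2.5

Step 2 — sample variances and covariances s[i,j] = (1/(n-1)) · Σ_k (x_{k,i} - mean_i) · (x_{k,j} - mean_j), with n-1 = 3:
  s[U,U] = ((1)·(1) + (-1)·(-1) + (-1)·(-1) + (1)·(1)) / 3 = 4/3 = 1.3333
  s[U,V] = ((1)·(0.5) + (-1)·(-0.5) + (-1)·(1.5) + (1)·(-1.5)) / 3 = -2/3 = -0.6667
  s[V,V] = ((0.5)·(0.5) + (-0.5)·(-0.5) + (1.5)·(1.5) + (-1.5)·(-1.5)) / 3 = 5/3 = 1.6667
  Sample standard deviations s_i = √(s[i,i]):
  s(U) = √(1.3333) = 1.1547
  s(V) = √(1.6667) = 1.291

Step 3 — r_{ij} = s_{ij} / (s_i · s_j):
  r[U,U] = 1 (diagonal).
  r[U,V] = -0.6667 / (1.1547 · 1.291) = -0.6667 / 1.4907 = -0.4472
  r[V,V] = 1 (diagonal).

R is symmetric with unit diagonal. Assembling:

R = [[1, -0.4472],
 [-0.4472, 1]]


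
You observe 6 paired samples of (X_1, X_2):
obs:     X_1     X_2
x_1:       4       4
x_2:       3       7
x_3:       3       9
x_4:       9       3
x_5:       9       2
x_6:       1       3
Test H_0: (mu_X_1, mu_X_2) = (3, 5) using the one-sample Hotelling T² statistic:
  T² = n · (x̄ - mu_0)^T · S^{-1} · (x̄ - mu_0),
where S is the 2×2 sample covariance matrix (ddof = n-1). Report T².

Step 1 — sample mean vector:
  mean(X_1) = (4 + 3 + 3 + 9 + 9 + 1) / 6 = 29/6 = 4.8333
  mean(X_2) = (4 + 7 + 9 + 3 + 2 + 3) / 6 = 28/6 = 4.6667
  x̄ = (4.8333, 4.6667),  deviation x̄ - mu_0 = (4.8333, 4.6667) - (3, 5) = (1.8333, -0.3333).

Step 2 — sample covariance matrix, S[i,j] = (1/(n-1)) · Σ_k (x_{k,i} - mean_i) · (x_{k,j} - mean_j), divisor n-1 = 5:
  S[X_1,X_1] = ((-0.8333)·(-0.8333) + (-1.8333)·(-1.8333) + (-1.8333)·(-1.8333) + (4.1667)·(4.1667) + (4.1667)·(4.1667) + (-3.8333)·(-3.8333)) / 5 = 56.8333/5 = 11.3667
  S[X_1,X_2] = ((-0.8333)·(-0.6667) + (-1.8333)·(2.3333) + (-1.8333)·(4.3333) + (4.1667)·(-1.6667) + (4.1667)·(-2.6667) + (-3.8333)·(-1.6667)) / 5 = -23.3333/5 = -4.6667
  S[X_2,X_2] = ((-0.6667)·(-0.6667) + (2.3333)·(2.3333) + (4.3333)·(4.3333) + (-1.6667)·(-1.6667) + (-2.6667)·(-2.6667) + (-1.6667)·(-1.6667)) / 5 = 37.3333/5 = 7.4667
  S = [[11.3667, -4.6667],
 [-4.6667, 7.4667]].

Step 3 — invert S. det(S) = 11.3667·7.4667 - (-4.6667)² = 63.0933.
  S^{-1} = (1/det) · [[d, -b], [-b, a]] = [[0.1183, 0.074],
 [0.074, 0.1802]].

Step 4 — quadratic form (x̄ - mu_0)^T · S^{-1} · (x̄ - mu_0):
  S^{-1} · (x̄ - mu_0) = (0.1923, 0.0755),
  (x̄ - mu_0)^T · [...] = (1.8333)·(0.1923) + (-0.3333)·(0.0755) = 0.3274.

Step 5 — scale by n: T² = 6 · 0.3274 = 1.9643.

T² ≈ 1.9643


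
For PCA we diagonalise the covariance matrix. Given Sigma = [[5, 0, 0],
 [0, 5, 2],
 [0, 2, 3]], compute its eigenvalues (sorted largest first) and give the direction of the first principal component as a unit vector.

Step 1 — characteristic polynomial p(λ) = det(λI - Sigma) = λ³ - tr·λ² + c_1·λ - det, where tr = trace, c_1 = sum of the principal 2×2 minors, det = det(Sigma):
  tr = 5 + 5 + 3 = 13,
  c_1 = (5·5 - (0)²) + (5·3 - (0)²) + (5·3 - (2)²) = 25 + 15 + 11 = 51,
  det = 5·(5·3 - (2)²) - (0)·((0)·3 - (2)·(0)) + (0)·((0)·(2) - 5·(0)) = 5·(11) - (0)·(0) + (0)·(0) = 55.
  So p(λ) = λ³ - 13λ² + 51λ - 55.
Step 2 — look for an integer root (rational root theorem: any rational root is an integer divisor of 55). Testing λ = 5:
  p(5) = 125 - 325 + 255 - 55 = 0  ✓
  Dividing out (λ - 5): p(λ) = (λ - 5)(λ² - 8λ + 11).
Step 3 — remaining eigenvalues from the quadratic λ² - 8λ + 11 = 0:
  Δ = 8² - 4·11 = 64 - 44 = 20,  λ = (8 ± √20)/2 = (8 ± 4.4721)/2 ≈ 6.2361 or 1.7639.
  Sorted: λ_1 = 6.2361,  λ_2 = 5,  λ_3 = 1.7639  (check: sum = 13 = tr ✓).

Step 4 — unit eigenvector for λ_1 ≈ 6.2361: v spans the null space of (Sigma - λ_1 I), whose rows are
  r_1 = (-1.2361, 0, 0),  r_2 = (0, -1.2361, 2),  r_3 = (0, 2, -3.2361).
  v is orthogonal to every row, so take v ∝ r_1 × r_2 = ((0)·(2) - (0)·(-1.2361), (0)·(0) - (-1.2361)·(2), (-1.2361)·(-1.2361) - (0)·(0)) ≈ (0, 2.4721, 1.5279).
  Let u = (0, 2.4721, 1.5279).
  ||u|| = √((0)² + (2.4721)² + (1.5279)²) = √(8.4458) ≈ 2.9062,  v_1 = u/||u|| ≈ (0, 0.8507, 0.5257) (||v_1|| = 1).

λ_1 = 6.2361,  λ_2 = 5,  λ_3 = 1.7639;  v_1 ≈ (0, 0.8507, 0.5257)


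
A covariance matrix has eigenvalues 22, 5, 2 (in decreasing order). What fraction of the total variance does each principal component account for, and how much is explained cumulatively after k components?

Step 1 — total variance = trace(Sigma) = Σ λ_i = 22 + 5 + 2 = 29.

Step 2 — fraction explained by component i = λ_i / Σ λ:
  PC1: 22/29 = 0.7586
  PC2: 5/29 = 0.1724
  PC3: 2/29 = 0.069

Step 3 — cumulative fraction after k components = (λ_1 + ... + λ_k) / Σ λ:
  k = 1: 22/29 = 0.7586
  k = 2: (22 + 5)/29 = 27/29 = 0.931
  k = 3: (22 + 5 + 2)/29 = 29/29 = 1

Summary (fraction, with percent):

explained: PC1 0.7586 (75.86%), PC2 0.1724 (17.24%), PC3 0.069 (6.9%);  cumulative: 0.7586, 0.931, 1


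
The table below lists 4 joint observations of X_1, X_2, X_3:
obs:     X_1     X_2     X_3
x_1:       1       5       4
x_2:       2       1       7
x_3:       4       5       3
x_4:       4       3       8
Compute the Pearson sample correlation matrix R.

Step 1 — column means:
  mean(X_1) = (1 + 2 + 4 + 4) / 4 = 11/4 = 2.75
  mean(X_2) = (5 + 1 + 5 + 3) / 4 = 14/4 = 3.5
  mean(X_3) = (4 + 7 + 3 + 8) / 4 = 22/4 = 5.5

Step 2 — sample variances and covariances s[i,j] = (1/(n-1)) · Σ_k (x_{k,i} - mean_i) · (x_{k,j} - mean_j), with n-1 = 3:
  s[X_1,X_1] = ((-1.75)·(-1.75) + (-0.75)·(-0.75) + (1.25)·(1.25) + (1.25)·(1.25)) / 3 = 6.75/3 = 2.25
  s[X_1,X_2] = ((-1.75)·(1.5) + (-0.75)·(-2.5) + (1.25)·(1.5) + (1.25)·(-0.5)) / 3 = 0.5/3 = 0.1667
  s[X_1,X_3] = ((-1.75)·(-1.5) + (-0.75)·(1.5) + (1.25)·(-2.5) + (1.25)·(2.5)) / 3 = 1.5/3 = 0.5
  s[X_2,X_2] = ((1.5)·(1.5) + (-2.5)·(-2.5) + (1.5)·(1.5) + (-0.5)·(-0.5)) / 3 = 11/3 = 3.6667
  s[X_2,X_3] = ((1.5)·(-1.5) + (-2.5)·(1.5) + (1.5)·(-2.5) + (-0.5)·(2.5)) / 3 = -11/3 = -3.6667
  s[X_3,X_3] = ((-1.5)·(-1.5) + (1.5)·(1.5) + (-2.5)·(-2.5) + (2.5)·(2.5)) / 3 = 17/3 = 5.6667
  Sample standard deviations s_i = √(s[i,i]):
  s(X_1) = √(2.25) = 1.5
  s(X_2) = √(3.6667) = 1.9149
  s(X_3) = √(5.6667) = 2.3805

Step 3 — r_{ij} = s_{ij} / (s_i · s_j):
  r[X_1,X_1] = 1 (diagonal).
  r[X_1,X_2] = 0.1667 / (1.5 · 1.9149) = 0.1667 / 2.8723 = 0.058
  r[X_1,X_3] = 0.5 / (1.5 · 2.3805) = 0.5 / 3.5707 = 0.14
  r[X_2,X_2] = 1 (diagonal).
  r[X_2,X_3] = -3.6667 / (1.9149 · 2.3805) = -3.6667 / 4.5583 = -0.8044
  r[X_3,X_3] = 1 (diagonal).

R is symmetric with unit diagonal. Assembling:

R = [[1, 0.058, 0.14],
 [0.058, 1, -0.8044],
 [0.14, -0.8044, 1]]


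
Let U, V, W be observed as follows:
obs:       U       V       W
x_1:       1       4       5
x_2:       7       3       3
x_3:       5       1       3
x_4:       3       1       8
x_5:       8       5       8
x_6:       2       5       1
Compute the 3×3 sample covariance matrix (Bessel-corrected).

Step 1 — column means:
  mean(U) = (1 + 7 + 5 + 3 + 8 + 2) / 6 = 26/6 = 4.3333
  mean(V) = (4 + 3 + 1 + 1 + 5 + 5) / 6 = 19/6 = 3.1667
  mean(W) = (5 + 3 + 3 + 8 + 8 + 1) / 6 = 28/6 = 4.6667

Step 2 — sample covariance S[i,j] = (1/(n-1)) · Σ_k (x_{k,i} - mean_i) · (x_{k,j} - mean_j), with n-1 = 5.
  S[U,U] = ((-3.3333)·(-3.3333) + (2.6667)·(2.6667) + (0.6667)·(0.6667) + (-1.3333)·(-1.3333) + (3.6667)·(3.6667) + (-2.3333)·(-2.3333)) / 5 = 39.3333/5 = 7.8667
  S[U,V] = ((-3.3333)·(0.8333) + (2.6667)·(-0.1667) + (0.6667)·(-2.1667) + (-1.3333)·(-2.1667) + (3.6667)·(1.8333) + (-2.3333)·(1.8333)) / 5 = 0.6667/5 = 0.1333
  S[U,W] = ((-3.3333)·(0.3333) + (2.6667)·(-1.6667) + (0.6667)·(-1.6667) + (-1.3333)·(3.3333) + (3.6667)·(3.3333) + (-2.3333)·(-3.6667)) / 5 = 9.6667/5 = 1.9333
  S[V,V] = ((0.8333)·(0.8333) + (-0.1667)·(-0.1667) + (-2.1667)·(-2.1667) + (-2.1667)·(-2.1667) + (1.8333)·(1.8333) + (1.8333)·(1.8333)) / 5 = 16.8333/5 = 3.3667
  S[V,W] = ((0.8333)·(0.3333) + (-0.1667)·(-1.6667) + (-2.1667)·(-1.6667) + (-2.1667)·(3.3333) + (1.8333)·(3.3333) + (1.8333)·(-3.6667)) / 5 = -3.6667/5 = -0.7333
  S[W,W] = ((0.3333)·(0.3333) + (-1.6667)·(-1.6667) + (-1.6667)·(-1.6667) + (3.3333)·(3.3333) + (3.3333)·(3.3333) + (-3.6667)·(-3.6667)) / 5 = 41.3333/5 = 8.2667

S is symmetric (S[j,i] = S[i,j]). Assembling:

S = [[7.8667, 0.1333, 1.9333],
 [0.1333, 3.3667, -0.7333],
 [1.9333, -0.7333, 8.2667]]


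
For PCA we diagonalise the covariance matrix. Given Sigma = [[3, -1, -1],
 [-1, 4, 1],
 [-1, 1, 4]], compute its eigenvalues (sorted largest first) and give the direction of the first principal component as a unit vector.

Step 1 — characteristic polynomial p(λ) = det(λI - Sigma) = λ³ - tr·λ² + c_1·λ - det, where tr = trace, c_1 = sum of the principal 2×2 minors, det = det(Sigma):
  tr = 3 + 4 + 4 = 11,
  c_1 = (3·4 - (-1)²) + (3·4 - (-1)²) + (4·4 - (1)²) = 11 + 11 + 15 = 37,
  det = 3·(4·4 - (1)²) - (-1)·((-1)·4 - (1)·(-1)) + (-1)·((-1)·(1) - 4·(-1)) = 3·(15) - (-1)·(-3) + (-1)·(3) = 39.
  So p(λ) = λ³ - 11λ² + 37λ - 39.
Step 2 — look for an integer root (rational root theorem: any rational root is an integer divisor of 39). Testing λ = 3:
  p(3) = 27 - 99 + 111 - 39 = 0  ✓
  Dividing out (λ - 3): p(λ) = (λ - 3)(λ² - 8λ + 13).
Step 3 — remaining eigenvalues from the quadratic λ² - 8λ + 13 = 0:
  Δ = 8² - 4·13 = 64 - 52 = 12,  λ = (8 ± √12)/2 = (8 ± 3.4641)/2 ≈ 5.7321 or 2.2679.
  Sorted: λ_1 = 5.7321,  λ_2 = 3,  λ_3 = 2.2679  (check: sum = 11 = tr ✓).

Step 4 — unit eigenvector for λ_1 ≈ 5.7321: v spans the null space of (Sigma - λ_1 I), whose rows are
  r_1 = (-2.7321, -1, -1),  r_2 = (-1, -1.7321, 1),  r_3 = (-1, 1, -1.7321).
  v is orthogonal to every row, so take v ∝ r_1 × r_2 = ((-1)·(1) - (-1)·(-1.7321), (-1)·(-1) - (-2.7321)·(1), (-2.7321)·(-1.7321) - (-1)·(-1)) ≈ (-2.7321, 3.7321, 3.7321).
  Rescale (multiply by -1 so the first nonzero entry is positive): u = (2.7321, -3.7321, -3.7321).
  ||u|| = √((2.7321)² + (-3.7321)² + (-3.7321)²) = √(35.3205) ≈ 5.9431,  v_1 = u/||u|| ≈ (0.4597, -0.628, -0.628) (||v_1|| = 1).

λ_1 = 5.7321,  λ_2 = 3,  λ_3 = 2.2679;  v_1 ≈ (0.4597, -0.628, -0.628)


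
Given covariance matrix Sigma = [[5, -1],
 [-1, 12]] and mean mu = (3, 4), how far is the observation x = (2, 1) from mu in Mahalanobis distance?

Step 1 — centre the observation: (x - mu) = (-1, -3).

Step 2 — invert Sigma. det(Sigma) = 5·12 - (-1)² = 59.
  Sigma^{-1} = (1/det) · [[d, -b], [-b, a]] = [[0.2034, 0.0169],
 [0.0169, 0.0847]].

Step 3 — form the quadratic (x - mu)^T · Sigma^{-1} · (x - mu):
  Sigma^{-1} · (x - mu) = (-0.2542, -0.2712).
  (x - mu)^T · [Sigma^{-1} · (x - mu)] = (-1)·(-0.2542) + (-3)·(-0.2712) = 1.0678.

Step 4 — take square root: d = √(1.0678) ≈ 1.0333.

d(x, mu) = √(1.0678) ≈ 1.0333


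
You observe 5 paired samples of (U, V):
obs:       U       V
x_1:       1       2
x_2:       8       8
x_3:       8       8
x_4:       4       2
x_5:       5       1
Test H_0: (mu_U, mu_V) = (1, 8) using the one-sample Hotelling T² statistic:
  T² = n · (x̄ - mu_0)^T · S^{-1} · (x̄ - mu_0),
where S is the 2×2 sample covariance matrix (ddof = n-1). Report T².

Step 1 — sample mean vector:
  mean(U) = (1 + 8 + 8 + 4 + 5) / 5 = 26/5 = 5.2
  mean(V) = (2 + 8 + 8 + 2 + 1) / 5 = 21/5 = 4.2
  x̄ = (5.2, 4.2),  deviation x̄ - mu_0 = (5.2, 4.2) - (1, 8) = (4.2, -3.8).

Step 2 — sample covariance matrix, S[i,j] = (1/(n-1)) · Σ_k (x_{k,i} - mean_i) · (x_{k,j} - mean_j), divisor n-1 = 4:
  S[U,U] = ((-4.2)·(-4.2) + (2.8)·(2.8) + (2.8)·(2.8) + (-1.2)·(-1.2) + (-0.2)·(-0.2)) / 4 = 34.8/4 = 8.7
  S[U,V] = ((-4.2)·(-2.2) + (2.8)·(3.8) + (2.8)·(3.8) + (-1.2)·(-2.2) + (-0.2)·(-3.2)) / 4 = 33.8/4 = 8.45
  S[V,V] = ((-2.2)·(-2.2) + (3.8)·(3.8) + (3.8)·(3.8) + (-2.2)·(-2.2) + (-3.2)·(-3.2)) / 4 = 48.8/4 = 12.2
  S = [[8.7, 8.45],
 [8.45, 12.2]].

Step 3 — invert S. det(S) = 8.7·12.2 - (8.45)² = 34.7375.
  S^{-1} = (1/det) · [[d, -b], [-b, a]] = [[0.3512, -0.2433],
 [-0.2433, 0.2504]].

Step 4 — quadratic form (x̄ - mu_0)^T · S^{-1} · (x̄ - mu_0):
  S^{-1} · (x̄ - mu_0) = (2.3994, -1.9734),
  (x̄ - mu_0)^T · [...] = (4.2)·(2.3994) + (-3.8)·(-1.9734) = 17.5764.

Step 5 — scale by n: T² = 5 · 17.5764 = 87.882.

T² ≈ 87.882


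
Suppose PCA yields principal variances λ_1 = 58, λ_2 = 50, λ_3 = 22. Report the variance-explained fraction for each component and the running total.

Step 1 — total variance = trace(Sigma) = Σ λ_i = 58 + 50 + 22 = 130.

Step 2 — fraction explained by component i = λ_i / Σ λ:
  PC1: 58/130 = 0.4462
  PC2: 50/130 = 0.3846
  PC3: 22/130 = 0.1692

Step 3 — cumulative fraction after k components = (λ_1 + ... + λ_k) / Σ λ:
  k = 1: 58/130 = 0.4462
  k = 2: (58 + 50)/130 = 108/130 = 0.8308
  k = 3: (58 + 50 + 22)/130 = 130/130 = 1

Summary (fraction, with percent):

explained: PC1 0.4462 (44.62%), PC2 0.3846 (38.46%), PC3 0.1692 (16.92%);  cumulative: 0.4462, 0.8308, 1


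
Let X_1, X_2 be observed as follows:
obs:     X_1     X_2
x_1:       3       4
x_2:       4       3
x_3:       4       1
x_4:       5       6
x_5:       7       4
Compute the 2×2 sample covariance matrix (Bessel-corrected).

Step 1 — column means:
  mean(X_1) = (3 + 4 + 4 + 5 + 7) / 5 = 23/5 = 4.6
  mean(X_2) = (4 + 3 + 1 + 6 + 4) / 5 = 18/5 = 3.6

Step 2 — sample covariance S[i,j] = (1/(n-1)) · Σ_k (x_{k,i} - mean_i) · (x_{k,j} - mean_j), with n-1 = 4.
  S[X_1,X_1] = ((-1.6)·(-1.6) + (-0.6)·(-0.6) + (-0.6)·(-0.6) + (0.4)·(0.4) + (2.4)·(2.4)) / 4 = 9.2/4 = 2.3
  S[X_1,X_2] = ((-1.6)·(0.4) + (-0.6)·(-0.6) + (-0.6)·(-2.6) + (0.4)·(2.4) + (2.4)·(0.4)) / 4 = 3.2/4 = 0.8
  S[X_2,X_2] = ((0.4)·(0.4) + (-0.6)·(-0.6) + (-2.6)·(-2.6) + (2.4)·(2.4) + (0.4)·(0.4)) / 4 = 13.2/4 = 3.3

S is symmetric (S[j,i] = S[i,j]). Assembling:

S = [[2.3, 0.8],
 [0.8, 3.3]]


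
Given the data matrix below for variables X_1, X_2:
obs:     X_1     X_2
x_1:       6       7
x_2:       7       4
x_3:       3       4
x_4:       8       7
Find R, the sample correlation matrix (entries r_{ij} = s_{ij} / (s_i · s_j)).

Step 1 — column means:
  mean(X_1) = (6 + 7 + 3 + 8) / 4 = 24/4 = 6
  mean(X_2) = (7 + 4 + 4 + 7) / 4 = 22/4 = 5.5

Step 2 — sample variances and covariances s[i,j] = (1/(n-1)) · Σ_k (x_{k,i} - mean_i) · (x_{k,j} - mean_j), with n-1 = 3:
  s[X_1,X_1] = ((0)·(0) + (1)·(1) + (-3)·(-3) + (2)·(2)) / 3 = 14/3 = 4.6667
  s[X_1,X_2] = ((0)·(1.5) + (1)·(-1.5) + (-3)·(-1.5) + (2)·(1.5)) / 3 = 6/3 = 2
  s[X_2,X_2] = ((1.5)·(1.5) + (-1.5)·(-1.5) + (-1.5)·(-1.5) + (1.5)·(1.5)) / 3 = 9/3 = 3
  Sample standard deviations s_i = √(s[i,i]):
  s(X_1) = √(4.6667) = 2.1602
  s(X_2) = √(3) = 1.7321

Step 3 — r_{ij} = s_{ij} / (s_i · s_j):
  r[X_1,X_1] = 1 (diagonal).
  r[X_1,X_2] = 2 / (2.1602 · 1.7321) = 2 / 3.7417 = 0.5345
  r[X_2,X_2] = 1 (diagonal).

R is symmetric with unit diagonal. Assembling:

R = [[1, 0.5345],
 [0.5345, 1]]


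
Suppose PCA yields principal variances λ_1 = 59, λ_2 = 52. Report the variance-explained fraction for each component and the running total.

Step 1 — total variance = trace(Sigma) = Σ λ_i = 59 + 52 = 111.

Step 2 — fraction explained by component i = λ_i / Σ λ:
  PC1: 59/111 = 0.5315
  PC2: 52/111 = 0.4685

Step 3 — cumulative fraction after k components = (λ_1 + ... + λ_k) / Σ λ:
  k = 1: 59/111 = 0.5315
  k = 2: (59 + 52)/111 = 111/111 = 1

Summary (fraction, with percent):

explained: PC1 0.5315 (53.15%), PC2 0.4685 (46.85%);  cumulative: 0.5315, 1


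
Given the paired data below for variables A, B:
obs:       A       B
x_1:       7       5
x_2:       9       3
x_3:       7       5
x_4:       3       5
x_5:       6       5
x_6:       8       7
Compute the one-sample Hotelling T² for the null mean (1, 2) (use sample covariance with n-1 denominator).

Step 1 — sample mean vector:
  mean(A) = (7 + 9 + 7 + 3 + 6 + 8) / 6 = 40/6 = 6.6667
  mean(B) = (5 + 3 + 5 + 5 + 5 + 7) / 6 = 30/6 = 5
  x̄ = (6.6667, 5),  deviation x̄ - mu_0 = (6.6667, 5) - (1, 2) = (5.6667, 3).

Step 2 — sample covariance matrix, S[i,j] = (1/(n-1)) · Σ_k (x_{k,i} - mean_i) · (x_{k,j} - mean_j), divisor n-1 = 5:
  S[A,A] = ((0.3333)·(0.3333) + (2.3333)·(2.3333) + (0.3333)·(0.3333) + (-3.6667)·(-3.6667) + (-0.6667)·(-0.6667) + (1.3333)·(1.3333)) / 5 = 21.3333/5 = 4.2667
  S[A,B] = ((0.3333)·(0) + (2.3333)·(-2) + (0.3333)·(0) + (-3.6667)·(0) + (-0.6667)·(0) + (1.3333)·(2)) / 5 = -2/5 = -0.4
  S[B,B] = ((0)·(0) + (-2)·(-2) + (0)·(0) + (0)·(0) + (0)·(0) + (2)·(2)) / 5 = 8/5 = 1.6
  S = [[4.2667, -0.4],
 [-0.4, 1.6]].

Step 3 — invert S. det(S) = 4.2667·1.6 - (-0.4)² = 6.6667.
  S^{-1} = (1/det) · [[d, -b], [-b, a]] = [[0.24, 0.06],
 [0.06, 0.64]].

Step 4 — quadratic form (x̄ - mu_0)^T · S^{-1} · (x̄ - mu_0):
  S^{-1} · (x̄ - mu_0) = (1.54, 2.26),
  (x̄ - mu_0)^T · [...] = (5.6667)·(1.54) + (3)·(2.26) = 15.5067.

Step 5 — scale by n: T² = 6 · 15.5067 = 93.04.

T² ≈ 93.04
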